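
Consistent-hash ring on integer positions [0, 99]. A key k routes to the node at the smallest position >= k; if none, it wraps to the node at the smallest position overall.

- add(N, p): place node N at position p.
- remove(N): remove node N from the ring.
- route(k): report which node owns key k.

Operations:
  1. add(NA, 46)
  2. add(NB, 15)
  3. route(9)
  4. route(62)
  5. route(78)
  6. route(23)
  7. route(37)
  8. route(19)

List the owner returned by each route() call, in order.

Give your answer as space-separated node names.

Op 1: add NA@46 -> ring=[46:NA]
Op 2: add NB@15 -> ring=[15:NB,46:NA]
Op 3: route key 9: smallest pos >= 9 is 15 -> NB
Op 4: route key 62: none >= 62, wrap to smallest pos 15 -> NB
Op 5: route key 78: none >= 78, wrap to smallest pos 15 -> NB
Op 6: route key 23: smallest pos >= 23 is 46 -> NA
Op 7: route key 37: smallest pos >= 37 is 46 -> NA
Op 8: route key 19: smallest pos >= 19 is 46 -> NA

Answer: NB NB NB NA NA NA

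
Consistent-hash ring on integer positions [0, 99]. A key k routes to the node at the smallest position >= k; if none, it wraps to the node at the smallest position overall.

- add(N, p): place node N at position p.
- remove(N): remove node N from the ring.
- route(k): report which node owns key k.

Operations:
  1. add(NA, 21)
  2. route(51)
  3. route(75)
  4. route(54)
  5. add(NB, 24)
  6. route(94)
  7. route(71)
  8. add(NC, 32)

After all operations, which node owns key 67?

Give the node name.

Op 1: add NA@21 -> ring=[21:NA]
Op 2: route key 51: none >= 51, wrap to smallest pos 21 -> NA
Op 3: route key 75: none >= 75, wrap to smallest pos 21 -> NA
Op 4: route key 54: none >= 54, wrap to smallest pos 21 -> NA
Op 5: add NB@24 -> ring=[21:NA,24:NB]
Op 6: route key 94: none >= 94, wrap to smallest pos 21 -> NA
Op 7: route key 71: none >= 71, wrap to smallest pos 21 -> NA
Op 8: add NC@32 -> ring=[21:NA,24:NB,32:NC]
Final route key 67: none >= 67, wrap to smallest pos 21 -> NA

Answer: NA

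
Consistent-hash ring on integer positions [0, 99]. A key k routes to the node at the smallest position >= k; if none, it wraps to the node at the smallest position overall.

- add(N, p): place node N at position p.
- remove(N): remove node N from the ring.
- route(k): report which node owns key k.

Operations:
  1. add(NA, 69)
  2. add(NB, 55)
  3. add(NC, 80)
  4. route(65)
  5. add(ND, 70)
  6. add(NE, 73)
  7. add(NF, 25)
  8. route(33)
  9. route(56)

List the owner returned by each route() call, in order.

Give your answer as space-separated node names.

Answer: NA NB NA

Derivation:
Op 1: add NA@69 -> ring=[69:NA]
Op 2: add NB@55 -> ring=[55:NB,69:NA]
Op 3: add NC@80 -> ring=[55:NB,69:NA,80:NC]
Op 4: route key 65: smallest pos >= 65 is 69 -> NA
Op 5: add ND@70 -> ring=[55:NB,69:NA,70:ND,80:NC]
Op 6: add NE@73 -> ring=[55:NB,69:NA,70:ND,73:NE,80:NC]
Op 7: add NF@25 -> ring=[25:NF,55:NB,69:NA,70:ND,73:NE,80:NC]
Op 8: route key 33: smallest pos >= 33 is 55 -> NB
Op 9: route key 56: smallest pos >= 56 is 69 -> NA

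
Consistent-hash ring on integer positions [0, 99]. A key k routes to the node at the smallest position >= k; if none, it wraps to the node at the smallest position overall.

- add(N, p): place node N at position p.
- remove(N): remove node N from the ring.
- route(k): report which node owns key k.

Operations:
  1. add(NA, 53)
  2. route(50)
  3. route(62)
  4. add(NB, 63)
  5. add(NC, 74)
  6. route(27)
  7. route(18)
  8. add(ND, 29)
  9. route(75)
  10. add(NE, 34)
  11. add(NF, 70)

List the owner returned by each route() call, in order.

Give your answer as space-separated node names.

Op 1: add NA@53 -> ring=[53:NA]
Op 2: route key 50: smallest pos >= 50 is 53 -> NA
Op 3: route key 62: none >= 62, wrap to smallest pos 53 -> NA
Op 4: add NB@63 -> ring=[53:NA,63:NB]
Op 5: add NC@74 -> ring=[53:NA,63:NB,74:NC]
Op 6: route key 27: smallest pos >= 27 is 53 -> NA
Op 7: route key 18: smallest pos >= 18 is 53 -> NA
Op 8: add ND@29 -> ring=[29:ND,53:NA,63:NB,74:NC]
Op 9: route key 75: none >= 75, wrap to smallest pos 29 -> ND
Op 10: add NE@34 -> ring=[29:ND,34:NE,53:NA,63:NB,74:NC]
Op 11: add NF@70 -> ring=[29:ND,34:NE,53:NA,63:NB,70:NF,74:NC]

Answer: NA NA NA NA ND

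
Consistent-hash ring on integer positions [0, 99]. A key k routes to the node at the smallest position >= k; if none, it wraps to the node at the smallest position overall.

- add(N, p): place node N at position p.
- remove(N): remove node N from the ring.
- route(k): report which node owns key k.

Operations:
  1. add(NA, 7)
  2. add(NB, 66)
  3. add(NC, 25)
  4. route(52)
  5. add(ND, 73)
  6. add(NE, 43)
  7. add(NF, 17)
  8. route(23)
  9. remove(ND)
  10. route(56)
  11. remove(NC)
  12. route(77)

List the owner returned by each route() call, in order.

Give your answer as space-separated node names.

Answer: NB NC NB NA

Derivation:
Op 1: add NA@7 -> ring=[7:NA]
Op 2: add NB@66 -> ring=[7:NA,66:NB]
Op 3: add NC@25 -> ring=[7:NA,25:NC,66:NB]
Op 4: route key 52: smallest pos >= 52 is 66 -> NB
Op 5: add ND@73 -> ring=[7:NA,25:NC,66:NB,73:ND]
Op 6: add NE@43 -> ring=[7:NA,25:NC,43:NE,66:NB,73:ND]
Op 7: add NF@17 -> ring=[7:NA,17:NF,25:NC,43:NE,66:NB,73:ND]
Op 8: route key 23: smallest pos >= 23 is 25 -> NC
Op 9: remove ND -> ring=[7:NA,17:NF,25:NC,43:NE,66:NB]
Op 10: route key 56: smallest pos >= 56 is 66 -> NB
Op 11: remove NC -> ring=[7:NA,17:NF,43:NE,66:NB]
Op 12: route key 77: none >= 77, wrap to smallest pos 7 -> NA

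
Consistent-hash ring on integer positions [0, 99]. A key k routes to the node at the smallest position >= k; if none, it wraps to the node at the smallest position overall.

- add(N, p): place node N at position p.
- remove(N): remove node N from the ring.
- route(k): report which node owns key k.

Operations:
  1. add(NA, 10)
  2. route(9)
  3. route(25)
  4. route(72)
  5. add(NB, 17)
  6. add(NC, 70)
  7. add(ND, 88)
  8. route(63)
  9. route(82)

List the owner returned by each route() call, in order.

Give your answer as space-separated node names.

Op 1: add NA@10 -> ring=[10:NA]
Op 2: route key 9: smallest pos >= 9 is 10 -> NA
Op 3: route key 25: none >= 25, wrap to smallest pos 10 -> NA
Op 4: route key 72: none >= 72, wrap to smallest pos 10 -> NA
Op 5: add NB@17 -> ring=[10:NA,17:NB]
Op 6: add NC@70 -> ring=[10:NA,17:NB,70:NC]
Op 7: add ND@88 -> ring=[10:NA,17:NB,70:NC,88:ND]
Op 8: route key 63: smallest pos >= 63 is 70 -> NC
Op 9: route key 82: smallest pos >= 82 is 88 -> ND

Answer: NA NA NA NC ND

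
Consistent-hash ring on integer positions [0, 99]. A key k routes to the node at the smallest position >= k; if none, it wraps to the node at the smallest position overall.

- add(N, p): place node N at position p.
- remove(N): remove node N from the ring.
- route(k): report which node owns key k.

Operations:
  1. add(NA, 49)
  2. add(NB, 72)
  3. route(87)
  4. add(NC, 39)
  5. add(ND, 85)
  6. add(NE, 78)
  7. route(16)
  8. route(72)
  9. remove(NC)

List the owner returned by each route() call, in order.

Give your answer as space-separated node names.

Op 1: add NA@49 -> ring=[49:NA]
Op 2: add NB@72 -> ring=[49:NA,72:NB]
Op 3: route key 87: none >= 87, wrap to smallest pos 49 -> NA
Op 4: add NC@39 -> ring=[39:NC,49:NA,72:NB]
Op 5: add ND@85 -> ring=[39:NC,49:NA,72:NB,85:ND]
Op 6: add NE@78 -> ring=[39:NC,49:NA,72:NB,78:NE,85:ND]
Op 7: route key 16: smallest pos >= 16 is 39 -> NC
Op 8: route key 72: smallest pos >= 72 is 72 -> NB
Op 9: remove NC -> ring=[49:NA,72:NB,78:NE,85:ND]

Answer: NA NC NB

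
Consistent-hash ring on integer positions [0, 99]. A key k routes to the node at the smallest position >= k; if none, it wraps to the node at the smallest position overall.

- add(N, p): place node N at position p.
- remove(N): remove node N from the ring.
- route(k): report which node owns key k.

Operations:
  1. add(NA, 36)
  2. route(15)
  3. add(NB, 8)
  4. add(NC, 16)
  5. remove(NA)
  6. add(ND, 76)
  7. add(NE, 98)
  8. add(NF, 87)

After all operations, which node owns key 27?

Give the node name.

Op 1: add NA@36 -> ring=[36:NA]
Op 2: route key 15: smallest pos >= 15 is 36 -> NA
Op 3: add NB@8 -> ring=[8:NB,36:NA]
Op 4: add NC@16 -> ring=[8:NB,16:NC,36:NA]
Op 5: remove NA -> ring=[8:NB,16:NC]
Op 6: add ND@76 -> ring=[8:NB,16:NC,76:ND]
Op 7: add NE@98 -> ring=[8:NB,16:NC,76:ND,98:NE]
Op 8: add NF@87 -> ring=[8:NB,16:NC,76:ND,87:NF,98:NE]
Final route key 27: smallest pos >= 27 is 76 -> ND

Answer: ND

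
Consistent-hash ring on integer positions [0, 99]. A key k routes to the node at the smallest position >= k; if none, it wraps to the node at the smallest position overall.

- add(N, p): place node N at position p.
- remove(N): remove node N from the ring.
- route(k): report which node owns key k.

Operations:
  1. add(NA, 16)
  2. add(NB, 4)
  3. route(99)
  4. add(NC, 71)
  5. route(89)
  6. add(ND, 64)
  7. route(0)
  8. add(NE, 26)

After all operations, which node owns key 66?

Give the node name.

Answer: NC

Derivation:
Op 1: add NA@16 -> ring=[16:NA]
Op 2: add NB@4 -> ring=[4:NB,16:NA]
Op 3: route key 99: none >= 99, wrap to smallest pos 4 -> NB
Op 4: add NC@71 -> ring=[4:NB,16:NA,71:NC]
Op 5: route key 89: none >= 89, wrap to smallest pos 4 -> NB
Op 6: add ND@64 -> ring=[4:NB,16:NA,64:ND,71:NC]
Op 7: route key 0: smallest pos >= 0 is 4 -> NB
Op 8: add NE@26 -> ring=[4:NB,16:NA,26:NE,64:ND,71:NC]
Final route key 66: smallest pos >= 66 is 71 -> NC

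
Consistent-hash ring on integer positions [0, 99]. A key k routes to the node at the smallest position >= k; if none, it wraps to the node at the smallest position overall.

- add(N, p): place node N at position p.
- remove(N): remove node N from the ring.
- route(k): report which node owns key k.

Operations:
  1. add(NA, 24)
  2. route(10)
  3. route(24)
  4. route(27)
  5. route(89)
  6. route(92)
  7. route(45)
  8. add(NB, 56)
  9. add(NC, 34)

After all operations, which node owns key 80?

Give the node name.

Op 1: add NA@24 -> ring=[24:NA]
Op 2: route key 10: smallest pos >= 10 is 24 -> NA
Op 3: route key 24: smallest pos >= 24 is 24 -> NA
Op 4: route key 27: none >= 27, wrap to smallest pos 24 -> NA
Op 5: route key 89: none >= 89, wrap to smallest pos 24 -> NA
Op 6: route key 92: none >= 92, wrap to smallest pos 24 -> NA
Op 7: route key 45: none >= 45, wrap to smallest pos 24 -> NA
Op 8: add NB@56 -> ring=[24:NA,56:NB]
Op 9: add NC@34 -> ring=[24:NA,34:NC,56:NB]
Final route key 80: none >= 80, wrap to smallest pos 24 -> NA

Answer: NA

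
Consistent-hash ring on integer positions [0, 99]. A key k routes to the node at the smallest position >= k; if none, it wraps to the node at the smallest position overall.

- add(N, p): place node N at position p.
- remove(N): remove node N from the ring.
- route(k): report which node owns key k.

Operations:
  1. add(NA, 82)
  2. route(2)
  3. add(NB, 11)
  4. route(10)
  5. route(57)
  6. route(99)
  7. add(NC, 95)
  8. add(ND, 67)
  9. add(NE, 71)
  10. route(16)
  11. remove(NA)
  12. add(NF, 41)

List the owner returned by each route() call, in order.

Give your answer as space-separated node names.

Op 1: add NA@82 -> ring=[82:NA]
Op 2: route key 2: smallest pos >= 2 is 82 -> NA
Op 3: add NB@11 -> ring=[11:NB,82:NA]
Op 4: route key 10: smallest pos >= 10 is 11 -> NB
Op 5: route key 57: smallest pos >= 57 is 82 -> NA
Op 6: route key 99: none >= 99, wrap to smallest pos 11 -> NB
Op 7: add NC@95 -> ring=[11:NB,82:NA,95:NC]
Op 8: add ND@67 -> ring=[11:NB,67:ND,82:NA,95:NC]
Op 9: add NE@71 -> ring=[11:NB,67:ND,71:NE,82:NA,95:NC]
Op 10: route key 16: smallest pos >= 16 is 67 -> ND
Op 11: remove NA -> ring=[11:NB,67:ND,71:NE,95:NC]
Op 12: add NF@41 -> ring=[11:NB,41:NF,67:ND,71:NE,95:NC]

Answer: NA NB NA NB ND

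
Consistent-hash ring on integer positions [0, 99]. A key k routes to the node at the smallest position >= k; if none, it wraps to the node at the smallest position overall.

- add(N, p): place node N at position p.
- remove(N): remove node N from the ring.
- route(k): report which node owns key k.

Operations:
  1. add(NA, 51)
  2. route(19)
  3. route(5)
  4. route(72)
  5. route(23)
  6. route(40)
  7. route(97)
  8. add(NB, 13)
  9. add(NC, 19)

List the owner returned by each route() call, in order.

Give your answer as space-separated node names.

Op 1: add NA@51 -> ring=[51:NA]
Op 2: route key 19: smallest pos >= 19 is 51 -> NA
Op 3: route key 5: smallest pos >= 5 is 51 -> NA
Op 4: route key 72: none >= 72, wrap to smallest pos 51 -> NA
Op 5: route key 23: smallest pos >= 23 is 51 -> NA
Op 6: route key 40: smallest pos >= 40 is 51 -> NA
Op 7: route key 97: none >= 97, wrap to smallest pos 51 -> NA
Op 8: add NB@13 -> ring=[13:NB,51:NA]
Op 9: add NC@19 -> ring=[13:NB,19:NC,51:NA]

Answer: NA NA NA NA NA NA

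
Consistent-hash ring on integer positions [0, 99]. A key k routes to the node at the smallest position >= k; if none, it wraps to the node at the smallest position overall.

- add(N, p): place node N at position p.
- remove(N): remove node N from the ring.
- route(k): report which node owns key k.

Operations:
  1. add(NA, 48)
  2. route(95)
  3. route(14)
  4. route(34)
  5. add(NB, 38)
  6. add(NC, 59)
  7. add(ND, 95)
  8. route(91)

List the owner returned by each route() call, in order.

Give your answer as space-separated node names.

Answer: NA NA NA ND

Derivation:
Op 1: add NA@48 -> ring=[48:NA]
Op 2: route key 95: none >= 95, wrap to smallest pos 48 -> NA
Op 3: route key 14: smallest pos >= 14 is 48 -> NA
Op 4: route key 34: smallest pos >= 34 is 48 -> NA
Op 5: add NB@38 -> ring=[38:NB,48:NA]
Op 6: add NC@59 -> ring=[38:NB,48:NA,59:NC]
Op 7: add ND@95 -> ring=[38:NB,48:NA,59:NC,95:ND]
Op 8: route key 91: smallest pos >= 91 is 95 -> ND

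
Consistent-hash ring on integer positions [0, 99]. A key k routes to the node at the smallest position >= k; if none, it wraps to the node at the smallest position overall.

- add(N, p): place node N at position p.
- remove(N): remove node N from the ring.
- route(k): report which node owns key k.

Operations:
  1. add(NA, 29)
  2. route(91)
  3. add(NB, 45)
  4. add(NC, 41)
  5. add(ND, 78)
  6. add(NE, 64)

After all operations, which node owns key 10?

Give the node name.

Answer: NA

Derivation:
Op 1: add NA@29 -> ring=[29:NA]
Op 2: route key 91: none >= 91, wrap to smallest pos 29 -> NA
Op 3: add NB@45 -> ring=[29:NA,45:NB]
Op 4: add NC@41 -> ring=[29:NA,41:NC,45:NB]
Op 5: add ND@78 -> ring=[29:NA,41:NC,45:NB,78:ND]
Op 6: add NE@64 -> ring=[29:NA,41:NC,45:NB,64:NE,78:ND]
Final route key 10: smallest pos >= 10 is 29 -> NA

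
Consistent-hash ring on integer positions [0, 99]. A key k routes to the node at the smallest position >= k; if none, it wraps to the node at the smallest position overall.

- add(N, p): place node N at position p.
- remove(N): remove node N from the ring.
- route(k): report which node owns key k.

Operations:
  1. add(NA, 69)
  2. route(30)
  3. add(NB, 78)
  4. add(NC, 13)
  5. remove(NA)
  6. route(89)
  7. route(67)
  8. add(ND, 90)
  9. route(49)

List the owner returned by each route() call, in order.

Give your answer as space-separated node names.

Answer: NA NC NB NB

Derivation:
Op 1: add NA@69 -> ring=[69:NA]
Op 2: route key 30: smallest pos >= 30 is 69 -> NA
Op 3: add NB@78 -> ring=[69:NA,78:NB]
Op 4: add NC@13 -> ring=[13:NC,69:NA,78:NB]
Op 5: remove NA -> ring=[13:NC,78:NB]
Op 6: route key 89: none >= 89, wrap to smallest pos 13 -> NC
Op 7: route key 67: smallest pos >= 67 is 78 -> NB
Op 8: add ND@90 -> ring=[13:NC,78:NB,90:ND]
Op 9: route key 49: smallest pos >= 49 is 78 -> NB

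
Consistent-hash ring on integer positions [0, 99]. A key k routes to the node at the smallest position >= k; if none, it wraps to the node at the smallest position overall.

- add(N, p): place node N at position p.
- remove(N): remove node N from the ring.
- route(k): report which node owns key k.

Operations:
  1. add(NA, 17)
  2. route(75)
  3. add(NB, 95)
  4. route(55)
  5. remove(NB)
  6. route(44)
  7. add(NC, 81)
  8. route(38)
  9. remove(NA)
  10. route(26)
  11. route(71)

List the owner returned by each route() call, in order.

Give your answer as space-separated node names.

Answer: NA NB NA NC NC NC

Derivation:
Op 1: add NA@17 -> ring=[17:NA]
Op 2: route key 75: none >= 75, wrap to smallest pos 17 -> NA
Op 3: add NB@95 -> ring=[17:NA,95:NB]
Op 4: route key 55: smallest pos >= 55 is 95 -> NB
Op 5: remove NB -> ring=[17:NA]
Op 6: route key 44: none >= 44, wrap to smallest pos 17 -> NA
Op 7: add NC@81 -> ring=[17:NA,81:NC]
Op 8: route key 38: smallest pos >= 38 is 81 -> NC
Op 9: remove NA -> ring=[81:NC]
Op 10: route key 26: smallest pos >= 26 is 81 -> NC
Op 11: route key 71: smallest pos >= 71 is 81 -> NC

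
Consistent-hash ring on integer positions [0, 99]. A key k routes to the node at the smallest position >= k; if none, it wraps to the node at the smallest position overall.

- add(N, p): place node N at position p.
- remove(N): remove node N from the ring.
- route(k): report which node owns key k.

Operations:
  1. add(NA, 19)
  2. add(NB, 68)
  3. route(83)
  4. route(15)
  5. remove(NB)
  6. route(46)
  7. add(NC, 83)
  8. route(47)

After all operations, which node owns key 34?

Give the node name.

Op 1: add NA@19 -> ring=[19:NA]
Op 2: add NB@68 -> ring=[19:NA,68:NB]
Op 3: route key 83: none >= 83, wrap to smallest pos 19 -> NA
Op 4: route key 15: smallest pos >= 15 is 19 -> NA
Op 5: remove NB -> ring=[19:NA]
Op 6: route key 46: none >= 46, wrap to smallest pos 19 -> NA
Op 7: add NC@83 -> ring=[19:NA,83:NC]
Op 8: route key 47: smallest pos >= 47 is 83 -> NC
Final route key 34: smallest pos >= 34 is 83 -> NC

Answer: NC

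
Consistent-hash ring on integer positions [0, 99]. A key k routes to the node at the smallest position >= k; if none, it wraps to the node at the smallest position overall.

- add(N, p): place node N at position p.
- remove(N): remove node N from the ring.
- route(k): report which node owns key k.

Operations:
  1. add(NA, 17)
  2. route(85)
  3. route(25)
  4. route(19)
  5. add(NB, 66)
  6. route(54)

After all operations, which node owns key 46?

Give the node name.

Op 1: add NA@17 -> ring=[17:NA]
Op 2: route key 85: none >= 85, wrap to smallest pos 17 -> NA
Op 3: route key 25: none >= 25, wrap to smallest pos 17 -> NA
Op 4: route key 19: none >= 19, wrap to smallest pos 17 -> NA
Op 5: add NB@66 -> ring=[17:NA,66:NB]
Op 6: route key 54: smallest pos >= 54 is 66 -> NB
Final route key 46: smallest pos >= 46 is 66 -> NB

Answer: NB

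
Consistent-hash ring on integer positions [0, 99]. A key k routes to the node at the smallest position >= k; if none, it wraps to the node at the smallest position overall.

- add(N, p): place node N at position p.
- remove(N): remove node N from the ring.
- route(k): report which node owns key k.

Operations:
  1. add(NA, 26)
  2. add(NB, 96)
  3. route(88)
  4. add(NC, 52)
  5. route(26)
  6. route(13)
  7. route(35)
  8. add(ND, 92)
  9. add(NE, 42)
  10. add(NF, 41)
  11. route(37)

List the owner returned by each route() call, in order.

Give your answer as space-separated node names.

Op 1: add NA@26 -> ring=[26:NA]
Op 2: add NB@96 -> ring=[26:NA,96:NB]
Op 3: route key 88: smallest pos >= 88 is 96 -> NB
Op 4: add NC@52 -> ring=[26:NA,52:NC,96:NB]
Op 5: route key 26: smallest pos >= 26 is 26 -> NA
Op 6: route key 13: smallest pos >= 13 is 26 -> NA
Op 7: route key 35: smallest pos >= 35 is 52 -> NC
Op 8: add ND@92 -> ring=[26:NA,52:NC,92:ND,96:NB]
Op 9: add NE@42 -> ring=[26:NA,42:NE,52:NC,92:ND,96:NB]
Op 10: add NF@41 -> ring=[26:NA,41:NF,42:NE,52:NC,92:ND,96:NB]
Op 11: route key 37: smallest pos >= 37 is 41 -> NF

Answer: NB NA NA NC NF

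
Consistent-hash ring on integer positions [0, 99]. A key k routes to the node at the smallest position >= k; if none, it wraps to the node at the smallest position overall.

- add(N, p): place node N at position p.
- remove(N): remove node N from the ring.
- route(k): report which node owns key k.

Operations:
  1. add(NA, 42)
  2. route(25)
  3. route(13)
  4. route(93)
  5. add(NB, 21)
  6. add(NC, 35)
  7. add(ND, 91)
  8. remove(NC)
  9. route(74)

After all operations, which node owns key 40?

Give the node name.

Op 1: add NA@42 -> ring=[42:NA]
Op 2: route key 25: smallest pos >= 25 is 42 -> NA
Op 3: route key 13: smallest pos >= 13 is 42 -> NA
Op 4: route key 93: none >= 93, wrap to smallest pos 42 -> NA
Op 5: add NB@21 -> ring=[21:NB,42:NA]
Op 6: add NC@35 -> ring=[21:NB,35:NC,42:NA]
Op 7: add ND@91 -> ring=[21:NB,35:NC,42:NA,91:ND]
Op 8: remove NC -> ring=[21:NB,42:NA,91:ND]
Op 9: route key 74: smallest pos >= 74 is 91 -> ND
Final route key 40: smallest pos >= 40 is 42 -> NA

Answer: NA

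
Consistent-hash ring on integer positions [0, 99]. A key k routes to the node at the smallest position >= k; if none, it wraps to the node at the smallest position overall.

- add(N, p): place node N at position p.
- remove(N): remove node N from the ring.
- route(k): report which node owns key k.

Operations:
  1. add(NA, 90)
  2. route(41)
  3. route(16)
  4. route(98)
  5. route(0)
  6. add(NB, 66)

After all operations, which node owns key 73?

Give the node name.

Answer: NA

Derivation:
Op 1: add NA@90 -> ring=[90:NA]
Op 2: route key 41: smallest pos >= 41 is 90 -> NA
Op 3: route key 16: smallest pos >= 16 is 90 -> NA
Op 4: route key 98: none >= 98, wrap to smallest pos 90 -> NA
Op 5: route key 0: smallest pos >= 0 is 90 -> NA
Op 6: add NB@66 -> ring=[66:NB,90:NA]
Final route key 73: smallest pos >= 73 is 90 -> NA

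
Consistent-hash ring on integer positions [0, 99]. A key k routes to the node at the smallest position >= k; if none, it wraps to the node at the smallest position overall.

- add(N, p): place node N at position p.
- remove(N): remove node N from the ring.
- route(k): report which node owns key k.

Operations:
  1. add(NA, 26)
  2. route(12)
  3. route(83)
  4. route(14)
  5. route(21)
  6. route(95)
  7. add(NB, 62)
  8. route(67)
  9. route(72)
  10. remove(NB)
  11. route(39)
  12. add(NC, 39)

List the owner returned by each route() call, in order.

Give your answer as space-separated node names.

Op 1: add NA@26 -> ring=[26:NA]
Op 2: route key 12: smallest pos >= 12 is 26 -> NA
Op 3: route key 83: none >= 83, wrap to smallest pos 26 -> NA
Op 4: route key 14: smallest pos >= 14 is 26 -> NA
Op 5: route key 21: smallest pos >= 21 is 26 -> NA
Op 6: route key 95: none >= 95, wrap to smallest pos 26 -> NA
Op 7: add NB@62 -> ring=[26:NA,62:NB]
Op 8: route key 67: none >= 67, wrap to smallest pos 26 -> NA
Op 9: route key 72: none >= 72, wrap to smallest pos 26 -> NA
Op 10: remove NB -> ring=[26:NA]
Op 11: route key 39: none >= 39, wrap to smallest pos 26 -> NA
Op 12: add NC@39 -> ring=[26:NA,39:NC]

Answer: NA NA NA NA NA NA NA NA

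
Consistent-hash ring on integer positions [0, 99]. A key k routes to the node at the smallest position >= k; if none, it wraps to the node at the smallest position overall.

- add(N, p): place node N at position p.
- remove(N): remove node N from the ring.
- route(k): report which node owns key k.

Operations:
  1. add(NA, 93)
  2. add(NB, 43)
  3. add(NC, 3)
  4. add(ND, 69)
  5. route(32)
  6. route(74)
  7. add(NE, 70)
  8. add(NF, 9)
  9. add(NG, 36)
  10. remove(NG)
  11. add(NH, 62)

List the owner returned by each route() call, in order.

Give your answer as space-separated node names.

Answer: NB NA

Derivation:
Op 1: add NA@93 -> ring=[93:NA]
Op 2: add NB@43 -> ring=[43:NB,93:NA]
Op 3: add NC@3 -> ring=[3:NC,43:NB,93:NA]
Op 4: add ND@69 -> ring=[3:NC,43:NB,69:ND,93:NA]
Op 5: route key 32: smallest pos >= 32 is 43 -> NB
Op 6: route key 74: smallest pos >= 74 is 93 -> NA
Op 7: add NE@70 -> ring=[3:NC,43:NB,69:ND,70:NE,93:NA]
Op 8: add NF@9 -> ring=[3:NC,9:NF,43:NB,69:ND,70:NE,93:NA]
Op 9: add NG@36 -> ring=[3:NC,9:NF,36:NG,43:NB,69:ND,70:NE,93:NA]
Op 10: remove NG -> ring=[3:NC,9:NF,43:NB,69:ND,70:NE,93:NA]
Op 11: add NH@62 -> ring=[3:NC,9:NF,43:NB,62:NH,69:ND,70:NE,93:NA]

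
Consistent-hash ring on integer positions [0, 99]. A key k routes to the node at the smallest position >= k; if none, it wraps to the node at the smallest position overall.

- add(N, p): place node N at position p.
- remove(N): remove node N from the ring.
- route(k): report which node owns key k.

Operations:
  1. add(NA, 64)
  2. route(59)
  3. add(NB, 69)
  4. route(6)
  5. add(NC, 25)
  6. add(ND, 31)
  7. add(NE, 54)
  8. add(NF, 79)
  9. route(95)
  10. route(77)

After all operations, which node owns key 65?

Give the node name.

Op 1: add NA@64 -> ring=[64:NA]
Op 2: route key 59: smallest pos >= 59 is 64 -> NA
Op 3: add NB@69 -> ring=[64:NA,69:NB]
Op 4: route key 6: smallest pos >= 6 is 64 -> NA
Op 5: add NC@25 -> ring=[25:NC,64:NA,69:NB]
Op 6: add ND@31 -> ring=[25:NC,31:ND,64:NA,69:NB]
Op 7: add NE@54 -> ring=[25:NC,31:ND,54:NE,64:NA,69:NB]
Op 8: add NF@79 -> ring=[25:NC,31:ND,54:NE,64:NA,69:NB,79:NF]
Op 9: route key 95: none >= 95, wrap to smallest pos 25 -> NC
Op 10: route key 77: smallest pos >= 77 is 79 -> NF
Final route key 65: smallest pos >= 65 is 69 -> NB

Answer: NB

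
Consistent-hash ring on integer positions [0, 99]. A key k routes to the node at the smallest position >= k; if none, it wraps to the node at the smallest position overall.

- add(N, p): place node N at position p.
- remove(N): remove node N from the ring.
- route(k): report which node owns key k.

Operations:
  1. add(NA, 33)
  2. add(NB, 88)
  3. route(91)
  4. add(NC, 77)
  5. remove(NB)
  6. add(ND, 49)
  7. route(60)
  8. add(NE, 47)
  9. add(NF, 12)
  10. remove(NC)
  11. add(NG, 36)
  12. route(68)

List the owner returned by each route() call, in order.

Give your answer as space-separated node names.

Op 1: add NA@33 -> ring=[33:NA]
Op 2: add NB@88 -> ring=[33:NA,88:NB]
Op 3: route key 91: none >= 91, wrap to smallest pos 33 -> NA
Op 4: add NC@77 -> ring=[33:NA,77:NC,88:NB]
Op 5: remove NB -> ring=[33:NA,77:NC]
Op 6: add ND@49 -> ring=[33:NA,49:ND,77:NC]
Op 7: route key 60: smallest pos >= 60 is 77 -> NC
Op 8: add NE@47 -> ring=[33:NA,47:NE,49:ND,77:NC]
Op 9: add NF@12 -> ring=[12:NF,33:NA,47:NE,49:ND,77:NC]
Op 10: remove NC -> ring=[12:NF,33:NA,47:NE,49:ND]
Op 11: add NG@36 -> ring=[12:NF,33:NA,36:NG,47:NE,49:ND]
Op 12: route key 68: none >= 68, wrap to smallest pos 12 -> NF

Answer: NA NC NF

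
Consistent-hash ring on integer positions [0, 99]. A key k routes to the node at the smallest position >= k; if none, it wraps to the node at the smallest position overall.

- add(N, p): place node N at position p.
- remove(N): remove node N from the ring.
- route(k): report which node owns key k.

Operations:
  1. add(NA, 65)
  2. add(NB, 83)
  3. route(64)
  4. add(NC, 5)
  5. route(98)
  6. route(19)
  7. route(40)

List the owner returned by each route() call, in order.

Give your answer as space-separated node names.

Op 1: add NA@65 -> ring=[65:NA]
Op 2: add NB@83 -> ring=[65:NA,83:NB]
Op 3: route key 64: smallest pos >= 64 is 65 -> NA
Op 4: add NC@5 -> ring=[5:NC,65:NA,83:NB]
Op 5: route key 98: none >= 98, wrap to smallest pos 5 -> NC
Op 6: route key 19: smallest pos >= 19 is 65 -> NA
Op 7: route key 40: smallest pos >= 40 is 65 -> NA

Answer: NA NC NA NA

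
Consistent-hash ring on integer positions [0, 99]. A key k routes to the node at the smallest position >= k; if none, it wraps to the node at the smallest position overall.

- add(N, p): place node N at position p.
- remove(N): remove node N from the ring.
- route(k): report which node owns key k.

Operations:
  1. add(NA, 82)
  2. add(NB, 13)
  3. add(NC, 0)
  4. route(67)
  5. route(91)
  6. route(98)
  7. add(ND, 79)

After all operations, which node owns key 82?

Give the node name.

Answer: NA

Derivation:
Op 1: add NA@82 -> ring=[82:NA]
Op 2: add NB@13 -> ring=[13:NB,82:NA]
Op 3: add NC@0 -> ring=[0:NC,13:NB,82:NA]
Op 4: route key 67: smallest pos >= 67 is 82 -> NA
Op 5: route key 91: none >= 91, wrap to smallest pos 0 -> NC
Op 6: route key 98: none >= 98, wrap to smallest pos 0 -> NC
Op 7: add ND@79 -> ring=[0:NC,13:NB,79:ND,82:NA]
Final route key 82: smallest pos >= 82 is 82 -> NA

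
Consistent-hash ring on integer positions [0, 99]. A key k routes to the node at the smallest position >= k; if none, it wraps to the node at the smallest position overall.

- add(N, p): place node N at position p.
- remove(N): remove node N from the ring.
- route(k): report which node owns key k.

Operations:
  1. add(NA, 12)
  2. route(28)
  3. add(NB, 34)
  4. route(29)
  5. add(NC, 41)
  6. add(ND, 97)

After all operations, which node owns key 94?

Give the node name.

Op 1: add NA@12 -> ring=[12:NA]
Op 2: route key 28: none >= 28, wrap to smallest pos 12 -> NA
Op 3: add NB@34 -> ring=[12:NA,34:NB]
Op 4: route key 29: smallest pos >= 29 is 34 -> NB
Op 5: add NC@41 -> ring=[12:NA,34:NB,41:NC]
Op 6: add ND@97 -> ring=[12:NA,34:NB,41:NC,97:ND]
Final route key 94: smallest pos >= 94 is 97 -> ND

Answer: ND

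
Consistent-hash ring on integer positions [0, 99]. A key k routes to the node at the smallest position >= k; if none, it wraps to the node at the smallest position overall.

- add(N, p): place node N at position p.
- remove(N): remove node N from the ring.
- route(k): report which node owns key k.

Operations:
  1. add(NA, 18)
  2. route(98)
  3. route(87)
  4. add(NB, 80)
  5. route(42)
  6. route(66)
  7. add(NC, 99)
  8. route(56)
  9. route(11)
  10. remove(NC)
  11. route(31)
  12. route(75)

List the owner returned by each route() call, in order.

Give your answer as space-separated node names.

Answer: NA NA NB NB NB NA NB NB

Derivation:
Op 1: add NA@18 -> ring=[18:NA]
Op 2: route key 98: none >= 98, wrap to smallest pos 18 -> NA
Op 3: route key 87: none >= 87, wrap to smallest pos 18 -> NA
Op 4: add NB@80 -> ring=[18:NA,80:NB]
Op 5: route key 42: smallest pos >= 42 is 80 -> NB
Op 6: route key 66: smallest pos >= 66 is 80 -> NB
Op 7: add NC@99 -> ring=[18:NA,80:NB,99:NC]
Op 8: route key 56: smallest pos >= 56 is 80 -> NB
Op 9: route key 11: smallest pos >= 11 is 18 -> NA
Op 10: remove NC -> ring=[18:NA,80:NB]
Op 11: route key 31: smallest pos >= 31 is 80 -> NB
Op 12: route key 75: smallest pos >= 75 is 80 -> NB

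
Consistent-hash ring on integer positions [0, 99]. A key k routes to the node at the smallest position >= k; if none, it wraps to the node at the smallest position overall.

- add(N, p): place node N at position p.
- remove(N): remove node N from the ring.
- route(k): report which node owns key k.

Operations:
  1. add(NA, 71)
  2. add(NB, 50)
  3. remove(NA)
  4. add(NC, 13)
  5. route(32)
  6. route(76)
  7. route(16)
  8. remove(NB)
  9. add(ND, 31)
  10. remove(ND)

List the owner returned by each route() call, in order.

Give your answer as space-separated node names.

Answer: NB NC NB

Derivation:
Op 1: add NA@71 -> ring=[71:NA]
Op 2: add NB@50 -> ring=[50:NB,71:NA]
Op 3: remove NA -> ring=[50:NB]
Op 4: add NC@13 -> ring=[13:NC,50:NB]
Op 5: route key 32: smallest pos >= 32 is 50 -> NB
Op 6: route key 76: none >= 76, wrap to smallest pos 13 -> NC
Op 7: route key 16: smallest pos >= 16 is 50 -> NB
Op 8: remove NB -> ring=[13:NC]
Op 9: add ND@31 -> ring=[13:NC,31:ND]
Op 10: remove ND -> ring=[13:NC]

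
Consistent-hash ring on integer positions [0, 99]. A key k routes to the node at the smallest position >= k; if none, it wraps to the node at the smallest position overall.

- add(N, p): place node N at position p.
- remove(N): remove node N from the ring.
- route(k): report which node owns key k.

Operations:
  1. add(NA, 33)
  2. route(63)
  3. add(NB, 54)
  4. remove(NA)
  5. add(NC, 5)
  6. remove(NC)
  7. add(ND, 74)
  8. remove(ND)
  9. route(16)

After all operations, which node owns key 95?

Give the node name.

Op 1: add NA@33 -> ring=[33:NA]
Op 2: route key 63: none >= 63, wrap to smallest pos 33 -> NA
Op 3: add NB@54 -> ring=[33:NA,54:NB]
Op 4: remove NA -> ring=[54:NB]
Op 5: add NC@5 -> ring=[5:NC,54:NB]
Op 6: remove NC -> ring=[54:NB]
Op 7: add ND@74 -> ring=[54:NB,74:ND]
Op 8: remove ND -> ring=[54:NB]
Op 9: route key 16: smallest pos >= 16 is 54 -> NB
Final route key 95: none >= 95, wrap to smallest pos 54 -> NB

Answer: NB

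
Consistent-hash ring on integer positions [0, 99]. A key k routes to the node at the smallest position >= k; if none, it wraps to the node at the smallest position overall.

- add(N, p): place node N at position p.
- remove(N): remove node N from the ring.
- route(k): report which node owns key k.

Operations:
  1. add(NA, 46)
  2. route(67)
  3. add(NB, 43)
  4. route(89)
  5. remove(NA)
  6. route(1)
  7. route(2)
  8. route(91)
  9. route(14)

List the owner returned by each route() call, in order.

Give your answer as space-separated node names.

Answer: NA NB NB NB NB NB

Derivation:
Op 1: add NA@46 -> ring=[46:NA]
Op 2: route key 67: none >= 67, wrap to smallest pos 46 -> NA
Op 3: add NB@43 -> ring=[43:NB,46:NA]
Op 4: route key 89: none >= 89, wrap to smallest pos 43 -> NB
Op 5: remove NA -> ring=[43:NB]
Op 6: route key 1: smallest pos >= 1 is 43 -> NB
Op 7: route key 2: smallest pos >= 2 is 43 -> NB
Op 8: route key 91: none >= 91, wrap to smallest pos 43 -> NB
Op 9: route key 14: smallest pos >= 14 is 43 -> NB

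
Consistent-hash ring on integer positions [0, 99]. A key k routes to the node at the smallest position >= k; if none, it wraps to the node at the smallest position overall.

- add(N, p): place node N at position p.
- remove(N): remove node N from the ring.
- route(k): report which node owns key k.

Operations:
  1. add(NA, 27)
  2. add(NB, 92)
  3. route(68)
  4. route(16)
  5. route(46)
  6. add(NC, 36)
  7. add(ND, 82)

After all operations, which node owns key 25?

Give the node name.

Answer: NA

Derivation:
Op 1: add NA@27 -> ring=[27:NA]
Op 2: add NB@92 -> ring=[27:NA,92:NB]
Op 3: route key 68: smallest pos >= 68 is 92 -> NB
Op 4: route key 16: smallest pos >= 16 is 27 -> NA
Op 5: route key 46: smallest pos >= 46 is 92 -> NB
Op 6: add NC@36 -> ring=[27:NA,36:NC,92:NB]
Op 7: add ND@82 -> ring=[27:NA,36:NC,82:ND,92:NB]
Final route key 25: smallest pos >= 25 is 27 -> NA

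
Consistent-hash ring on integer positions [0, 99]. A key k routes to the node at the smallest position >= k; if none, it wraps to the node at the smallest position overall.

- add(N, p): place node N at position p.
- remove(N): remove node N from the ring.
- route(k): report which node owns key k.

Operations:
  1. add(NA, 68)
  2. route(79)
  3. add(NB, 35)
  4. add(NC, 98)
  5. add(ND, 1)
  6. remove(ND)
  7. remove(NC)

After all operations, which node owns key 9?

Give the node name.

Answer: NB

Derivation:
Op 1: add NA@68 -> ring=[68:NA]
Op 2: route key 79: none >= 79, wrap to smallest pos 68 -> NA
Op 3: add NB@35 -> ring=[35:NB,68:NA]
Op 4: add NC@98 -> ring=[35:NB,68:NA,98:NC]
Op 5: add ND@1 -> ring=[1:ND,35:NB,68:NA,98:NC]
Op 6: remove ND -> ring=[35:NB,68:NA,98:NC]
Op 7: remove NC -> ring=[35:NB,68:NA]
Final route key 9: smallest pos >= 9 is 35 -> NB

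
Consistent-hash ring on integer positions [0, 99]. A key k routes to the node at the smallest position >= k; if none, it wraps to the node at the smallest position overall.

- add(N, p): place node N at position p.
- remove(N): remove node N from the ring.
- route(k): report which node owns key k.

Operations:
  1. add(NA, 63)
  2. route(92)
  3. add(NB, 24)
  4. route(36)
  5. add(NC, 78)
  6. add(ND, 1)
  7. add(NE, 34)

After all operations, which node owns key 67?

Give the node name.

Op 1: add NA@63 -> ring=[63:NA]
Op 2: route key 92: none >= 92, wrap to smallest pos 63 -> NA
Op 3: add NB@24 -> ring=[24:NB,63:NA]
Op 4: route key 36: smallest pos >= 36 is 63 -> NA
Op 5: add NC@78 -> ring=[24:NB,63:NA,78:NC]
Op 6: add ND@1 -> ring=[1:ND,24:NB,63:NA,78:NC]
Op 7: add NE@34 -> ring=[1:ND,24:NB,34:NE,63:NA,78:NC]
Final route key 67: smallest pos >= 67 is 78 -> NC

Answer: NC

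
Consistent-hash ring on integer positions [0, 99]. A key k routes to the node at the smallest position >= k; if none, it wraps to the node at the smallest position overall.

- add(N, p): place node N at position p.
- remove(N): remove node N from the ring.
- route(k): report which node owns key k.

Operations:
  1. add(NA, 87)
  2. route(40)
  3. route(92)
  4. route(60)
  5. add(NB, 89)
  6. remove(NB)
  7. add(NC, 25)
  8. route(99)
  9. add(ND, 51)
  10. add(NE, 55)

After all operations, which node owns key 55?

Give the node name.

Answer: NE

Derivation:
Op 1: add NA@87 -> ring=[87:NA]
Op 2: route key 40: smallest pos >= 40 is 87 -> NA
Op 3: route key 92: none >= 92, wrap to smallest pos 87 -> NA
Op 4: route key 60: smallest pos >= 60 is 87 -> NA
Op 5: add NB@89 -> ring=[87:NA,89:NB]
Op 6: remove NB -> ring=[87:NA]
Op 7: add NC@25 -> ring=[25:NC,87:NA]
Op 8: route key 99: none >= 99, wrap to smallest pos 25 -> NC
Op 9: add ND@51 -> ring=[25:NC,51:ND,87:NA]
Op 10: add NE@55 -> ring=[25:NC,51:ND,55:NE,87:NA]
Final route key 55: smallest pos >= 55 is 55 -> NE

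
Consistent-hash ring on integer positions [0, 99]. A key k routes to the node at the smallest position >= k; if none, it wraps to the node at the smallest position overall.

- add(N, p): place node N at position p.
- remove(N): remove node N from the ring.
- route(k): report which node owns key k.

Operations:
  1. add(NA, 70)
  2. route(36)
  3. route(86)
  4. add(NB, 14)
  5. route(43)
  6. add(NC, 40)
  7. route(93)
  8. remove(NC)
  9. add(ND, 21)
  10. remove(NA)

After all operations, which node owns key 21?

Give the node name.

Op 1: add NA@70 -> ring=[70:NA]
Op 2: route key 36: smallest pos >= 36 is 70 -> NA
Op 3: route key 86: none >= 86, wrap to smallest pos 70 -> NA
Op 4: add NB@14 -> ring=[14:NB,70:NA]
Op 5: route key 43: smallest pos >= 43 is 70 -> NA
Op 6: add NC@40 -> ring=[14:NB,40:NC,70:NA]
Op 7: route key 93: none >= 93, wrap to smallest pos 14 -> NB
Op 8: remove NC -> ring=[14:NB,70:NA]
Op 9: add ND@21 -> ring=[14:NB,21:ND,70:NA]
Op 10: remove NA -> ring=[14:NB,21:ND]
Final route key 21: smallest pos >= 21 is 21 -> ND

Answer: ND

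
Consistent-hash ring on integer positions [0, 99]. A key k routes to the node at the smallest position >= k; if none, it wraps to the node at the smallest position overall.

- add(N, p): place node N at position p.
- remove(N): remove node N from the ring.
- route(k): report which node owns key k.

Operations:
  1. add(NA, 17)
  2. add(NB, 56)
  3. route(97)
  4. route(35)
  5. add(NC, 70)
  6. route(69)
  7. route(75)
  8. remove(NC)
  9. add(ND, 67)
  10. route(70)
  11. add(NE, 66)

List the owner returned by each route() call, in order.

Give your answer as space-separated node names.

Answer: NA NB NC NA NA

Derivation:
Op 1: add NA@17 -> ring=[17:NA]
Op 2: add NB@56 -> ring=[17:NA,56:NB]
Op 3: route key 97: none >= 97, wrap to smallest pos 17 -> NA
Op 4: route key 35: smallest pos >= 35 is 56 -> NB
Op 5: add NC@70 -> ring=[17:NA,56:NB,70:NC]
Op 6: route key 69: smallest pos >= 69 is 70 -> NC
Op 7: route key 75: none >= 75, wrap to smallest pos 17 -> NA
Op 8: remove NC -> ring=[17:NA,56:NB]
Op 9: add ND@67 -> ring=[17:NA,56:NB,67:ND]
Op 10: route key 70: none >= 70, wrap to smallest pos 17 -> NA
Op 11: add NE@66 -> ring=[17:NA,56:NB,66:NE,67:ND]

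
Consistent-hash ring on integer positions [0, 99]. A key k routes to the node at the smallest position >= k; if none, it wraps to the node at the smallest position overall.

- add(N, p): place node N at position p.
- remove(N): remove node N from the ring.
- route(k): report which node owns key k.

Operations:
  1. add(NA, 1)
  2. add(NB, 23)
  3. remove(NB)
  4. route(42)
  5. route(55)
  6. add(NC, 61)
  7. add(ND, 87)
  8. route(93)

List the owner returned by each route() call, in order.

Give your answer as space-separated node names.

Op 1: add NA@1 -> ring=[1:NA]
Op 2: add NB@23 -> ring=[1:NA,23:NB]
Op 3: remove NB -> ring=[1:NA]
Op 4: route key 42: none >= 42, wrap to smallest pos 1 -> NA
Op 5: route key 55: none >= 55, wrap to smallest pos 1 -> NA
Op 6: add NC@61 -> ring=[1:NA,61:NC]
Op 7: add ND@87 -> ring=[1:NA,61:NC,87:ND]
Op 8: route key 93: none >= 93, wrap to smallest pos 1 -> NA

Answer: NA NA NA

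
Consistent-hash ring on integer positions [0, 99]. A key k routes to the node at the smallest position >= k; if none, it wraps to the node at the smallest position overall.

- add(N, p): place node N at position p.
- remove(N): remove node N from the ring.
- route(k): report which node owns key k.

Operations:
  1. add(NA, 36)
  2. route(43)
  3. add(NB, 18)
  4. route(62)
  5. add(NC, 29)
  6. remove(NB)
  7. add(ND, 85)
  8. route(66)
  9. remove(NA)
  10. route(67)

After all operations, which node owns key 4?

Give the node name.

Op 1: add NA@36 -> ring=[36:NA]
Op 2: route key 43: none >= 43, wrap to smallest pos 36 -> NA
Op 3: add NB@18 -> ring=[18:NB,36:NA]
Op 4: route key 62: none >= 62, wrap to smallest pos 18 -> NB
Op 5: add NC@29 -> ring=[18:NB,29:NC,36:NA]
Op 6: remove NB -> ring=[29:NC,36:NA]
Op 7: add ND@85 -> ring=[29:NC,36:NA,85:ND]
Op 8: route key 66: smallest pos >= 66 is 85 -> ND
Op 9: remove NA -> ring=[29:NC,85:ND]
Op 10: route key 67: smallest pos >= 67 is 85 -> ND
Final route key 4: smallest pos >= 4 is 29 -> NC

Answer: NC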